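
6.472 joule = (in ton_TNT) 1.547e-09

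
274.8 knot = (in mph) 316.2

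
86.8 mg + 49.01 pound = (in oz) 784.2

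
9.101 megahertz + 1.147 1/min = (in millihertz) 9.101e+09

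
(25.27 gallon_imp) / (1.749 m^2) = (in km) 6.568e-05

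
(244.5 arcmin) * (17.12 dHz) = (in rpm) 1.163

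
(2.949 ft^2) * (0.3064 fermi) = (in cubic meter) 8.394e-17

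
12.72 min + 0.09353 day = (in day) 0.1024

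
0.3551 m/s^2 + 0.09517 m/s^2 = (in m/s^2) 0.4503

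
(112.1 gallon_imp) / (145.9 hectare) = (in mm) 0.0003493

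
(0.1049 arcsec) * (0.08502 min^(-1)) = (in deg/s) 4.129e-08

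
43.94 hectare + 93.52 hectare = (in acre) 339.7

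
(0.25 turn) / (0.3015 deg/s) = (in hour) 0.08292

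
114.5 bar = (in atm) 113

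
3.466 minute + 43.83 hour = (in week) 0.2612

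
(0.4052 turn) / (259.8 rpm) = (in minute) 0.00156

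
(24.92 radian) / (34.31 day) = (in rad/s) 8.406e-06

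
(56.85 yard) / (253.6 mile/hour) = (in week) 7.582e-07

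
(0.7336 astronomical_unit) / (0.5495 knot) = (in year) 1.231e+04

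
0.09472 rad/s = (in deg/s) 5.427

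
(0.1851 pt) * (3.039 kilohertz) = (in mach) 0.0005828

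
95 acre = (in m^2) 3.845e+05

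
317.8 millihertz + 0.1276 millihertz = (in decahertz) 0.03179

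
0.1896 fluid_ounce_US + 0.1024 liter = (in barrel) 0.0006793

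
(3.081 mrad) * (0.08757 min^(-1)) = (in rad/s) 4.497e-06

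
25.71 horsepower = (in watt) 1.917e+04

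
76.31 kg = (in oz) 2692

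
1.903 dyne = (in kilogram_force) 1.941e-06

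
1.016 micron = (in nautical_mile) 5.486e-10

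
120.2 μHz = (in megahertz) 1.202e-10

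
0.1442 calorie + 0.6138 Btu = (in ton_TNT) 1.549e-07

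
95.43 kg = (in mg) 9.543e+07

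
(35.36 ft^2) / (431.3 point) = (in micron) 2.159e+07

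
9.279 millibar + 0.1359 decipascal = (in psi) 0.1346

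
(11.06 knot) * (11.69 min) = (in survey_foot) 1.309e+04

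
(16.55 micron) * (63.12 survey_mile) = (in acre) 0.0004154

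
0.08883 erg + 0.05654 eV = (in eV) 5.544e+10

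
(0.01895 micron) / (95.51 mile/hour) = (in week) 7.338e-16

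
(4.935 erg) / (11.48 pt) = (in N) 0.0001219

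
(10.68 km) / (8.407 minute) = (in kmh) 76.22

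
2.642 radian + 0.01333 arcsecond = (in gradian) 168.2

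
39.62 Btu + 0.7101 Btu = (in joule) 4.255e+04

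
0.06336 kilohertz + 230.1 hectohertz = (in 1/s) 2.307e+04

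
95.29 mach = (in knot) 6.307e+04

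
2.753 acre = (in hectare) 1.114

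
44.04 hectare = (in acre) 108.8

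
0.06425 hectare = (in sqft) 6916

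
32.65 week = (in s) 1.975e+07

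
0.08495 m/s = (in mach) 0.0002495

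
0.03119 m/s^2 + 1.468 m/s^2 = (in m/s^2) 1.499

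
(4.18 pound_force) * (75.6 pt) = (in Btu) 0.00047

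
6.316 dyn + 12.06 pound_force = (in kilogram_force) 5.47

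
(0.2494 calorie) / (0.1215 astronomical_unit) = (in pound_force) 1.291e-11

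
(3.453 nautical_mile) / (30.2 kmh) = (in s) 762.3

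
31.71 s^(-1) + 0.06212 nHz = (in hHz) 0.3171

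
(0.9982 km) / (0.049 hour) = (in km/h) 20.37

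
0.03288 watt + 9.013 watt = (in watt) 9.046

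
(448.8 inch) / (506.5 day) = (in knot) 5.064e-07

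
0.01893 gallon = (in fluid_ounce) 2.423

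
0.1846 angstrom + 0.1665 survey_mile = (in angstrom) 2.68e+12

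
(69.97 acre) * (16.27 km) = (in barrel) 2.898e+10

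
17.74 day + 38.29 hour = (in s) 1.671e+06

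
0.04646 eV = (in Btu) 7.055e-24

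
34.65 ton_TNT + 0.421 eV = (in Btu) 1.374e+08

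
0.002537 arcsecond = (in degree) 7.047e-07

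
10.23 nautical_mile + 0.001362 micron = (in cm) 1.895e+06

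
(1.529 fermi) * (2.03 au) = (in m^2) 0.0004643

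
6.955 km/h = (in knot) 3.755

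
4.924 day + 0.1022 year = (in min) 6.081e+04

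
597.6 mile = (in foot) 3.155e+06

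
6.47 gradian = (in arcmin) 349.4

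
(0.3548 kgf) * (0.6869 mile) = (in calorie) 919.3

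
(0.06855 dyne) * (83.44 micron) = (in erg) 0.000572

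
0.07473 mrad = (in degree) 0.004282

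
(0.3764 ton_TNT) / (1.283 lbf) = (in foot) 9.053e+08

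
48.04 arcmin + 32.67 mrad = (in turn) 0.007424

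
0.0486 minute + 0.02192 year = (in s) 6.913e+05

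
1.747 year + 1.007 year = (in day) 1005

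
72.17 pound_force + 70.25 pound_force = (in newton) 633.5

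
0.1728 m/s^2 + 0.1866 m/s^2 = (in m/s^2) 0.3594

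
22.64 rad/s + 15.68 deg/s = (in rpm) 218.8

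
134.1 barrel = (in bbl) 134.1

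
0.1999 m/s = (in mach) 0.0005871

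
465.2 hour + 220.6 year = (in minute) 1.16e+08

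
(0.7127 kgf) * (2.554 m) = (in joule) 17.85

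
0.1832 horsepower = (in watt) 136.6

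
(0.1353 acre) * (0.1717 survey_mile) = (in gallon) 3.997e+07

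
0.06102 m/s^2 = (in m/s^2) 0.06102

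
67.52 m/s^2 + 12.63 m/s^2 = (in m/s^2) 80.15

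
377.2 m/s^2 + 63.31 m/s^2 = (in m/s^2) 440.5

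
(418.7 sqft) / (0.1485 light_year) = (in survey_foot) 9.084e-14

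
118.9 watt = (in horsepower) 0.1594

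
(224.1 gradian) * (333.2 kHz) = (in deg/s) 6.72e+07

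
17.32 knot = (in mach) 0.02617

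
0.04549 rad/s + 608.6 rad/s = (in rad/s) 608.6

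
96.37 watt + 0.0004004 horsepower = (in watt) 96.67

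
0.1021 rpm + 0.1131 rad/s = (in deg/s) 7.093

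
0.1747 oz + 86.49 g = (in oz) 3.226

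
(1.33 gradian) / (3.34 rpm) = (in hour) 1.659e-05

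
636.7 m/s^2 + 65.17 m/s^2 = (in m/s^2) 701.9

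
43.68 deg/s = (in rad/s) 0.7624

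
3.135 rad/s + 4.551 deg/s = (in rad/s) 3.214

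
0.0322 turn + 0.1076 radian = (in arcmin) 1065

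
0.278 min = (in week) 2.758e-05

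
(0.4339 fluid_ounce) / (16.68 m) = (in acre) 1.901e-10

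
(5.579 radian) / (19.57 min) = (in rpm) 0.04537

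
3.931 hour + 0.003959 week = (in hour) 4.596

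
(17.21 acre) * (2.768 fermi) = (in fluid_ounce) 6.519e-06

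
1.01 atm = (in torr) 767.6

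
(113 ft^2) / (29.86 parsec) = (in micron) 1.139e-11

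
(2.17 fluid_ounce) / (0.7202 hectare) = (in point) 2.526e-05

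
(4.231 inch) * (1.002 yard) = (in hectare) 9.846e-06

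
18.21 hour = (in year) 0.002079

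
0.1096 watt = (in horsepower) 0.000147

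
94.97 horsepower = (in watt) 7.082e+04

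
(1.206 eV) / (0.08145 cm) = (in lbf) 5.333e-17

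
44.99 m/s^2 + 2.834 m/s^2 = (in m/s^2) 47.82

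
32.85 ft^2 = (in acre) 0.0007541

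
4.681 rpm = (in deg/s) 28.09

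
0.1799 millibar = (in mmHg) 0.1349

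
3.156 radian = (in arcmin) 1.085e+04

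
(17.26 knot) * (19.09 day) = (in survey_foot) 4.805e+07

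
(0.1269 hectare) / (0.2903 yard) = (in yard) 5228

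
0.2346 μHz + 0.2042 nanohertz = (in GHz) 2.348e-16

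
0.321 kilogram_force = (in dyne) 3.148e+05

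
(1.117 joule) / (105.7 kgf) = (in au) 7.203e-15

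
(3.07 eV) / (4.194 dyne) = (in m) 1.173e-14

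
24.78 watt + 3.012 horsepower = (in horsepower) 3.045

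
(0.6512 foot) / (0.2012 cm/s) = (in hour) 0.0274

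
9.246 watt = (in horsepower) 0.0124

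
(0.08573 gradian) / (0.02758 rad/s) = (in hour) 1.356e-05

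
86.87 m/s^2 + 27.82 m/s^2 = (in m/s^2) 114.7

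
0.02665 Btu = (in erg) 2.812e+08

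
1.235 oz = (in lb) 0.07719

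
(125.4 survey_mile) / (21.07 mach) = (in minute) 0.4688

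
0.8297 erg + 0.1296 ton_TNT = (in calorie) 1.296e+08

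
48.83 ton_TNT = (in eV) 1.275e+30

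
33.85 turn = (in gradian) 1.354e+04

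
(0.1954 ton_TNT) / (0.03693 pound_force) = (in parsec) 1.613e-07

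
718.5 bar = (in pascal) 7.185e+07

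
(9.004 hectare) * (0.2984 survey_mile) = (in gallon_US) 1.142e+10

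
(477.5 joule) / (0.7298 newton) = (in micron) 6.543e+08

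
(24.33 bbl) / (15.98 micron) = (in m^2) 2.421e+05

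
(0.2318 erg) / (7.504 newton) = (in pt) 8.756e-06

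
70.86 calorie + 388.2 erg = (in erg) 2.965e+09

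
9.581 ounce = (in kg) 0.2716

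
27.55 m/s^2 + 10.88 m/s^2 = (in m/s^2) 38.43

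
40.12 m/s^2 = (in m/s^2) 40.12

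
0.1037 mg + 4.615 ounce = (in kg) 0.1308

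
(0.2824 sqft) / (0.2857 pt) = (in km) 0.2603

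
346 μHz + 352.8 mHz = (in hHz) 0.003531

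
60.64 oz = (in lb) 3.79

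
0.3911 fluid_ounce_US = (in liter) 0.01157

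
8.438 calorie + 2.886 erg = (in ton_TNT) 8.438e-09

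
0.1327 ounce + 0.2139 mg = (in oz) 0.1327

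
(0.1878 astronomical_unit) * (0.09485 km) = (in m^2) 2.665e+12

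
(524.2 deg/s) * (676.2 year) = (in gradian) 1.242e+13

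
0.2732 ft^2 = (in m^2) 0.02538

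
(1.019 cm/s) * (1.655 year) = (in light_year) 5.622e-11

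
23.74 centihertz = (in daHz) 0.02374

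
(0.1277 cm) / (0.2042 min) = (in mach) 3.061e-07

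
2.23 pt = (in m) 0.0007867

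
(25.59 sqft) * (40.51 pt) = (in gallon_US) 8.975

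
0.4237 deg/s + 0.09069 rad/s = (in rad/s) 0.09808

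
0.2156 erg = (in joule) 2.156e-08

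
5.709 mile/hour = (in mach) 0.007495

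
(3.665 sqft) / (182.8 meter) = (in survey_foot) 0.006111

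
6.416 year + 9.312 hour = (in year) 6.417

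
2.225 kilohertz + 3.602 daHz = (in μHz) 2.261e+09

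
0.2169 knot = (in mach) 0.0003277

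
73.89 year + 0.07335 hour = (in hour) 6.473e+05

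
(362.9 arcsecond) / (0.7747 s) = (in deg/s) 0.1301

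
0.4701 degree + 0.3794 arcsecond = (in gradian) 0.5225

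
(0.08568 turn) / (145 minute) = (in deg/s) 0.003545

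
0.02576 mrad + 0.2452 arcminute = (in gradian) 0.006181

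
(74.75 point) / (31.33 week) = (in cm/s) 1.392e-07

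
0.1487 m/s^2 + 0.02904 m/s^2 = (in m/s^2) 0.1777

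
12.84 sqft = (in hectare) 0.0001193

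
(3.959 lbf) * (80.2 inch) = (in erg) 3.587e+08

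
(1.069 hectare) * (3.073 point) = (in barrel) 72.89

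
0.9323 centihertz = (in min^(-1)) 0.5594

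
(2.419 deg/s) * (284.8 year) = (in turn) 6.035e+07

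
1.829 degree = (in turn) 0.005081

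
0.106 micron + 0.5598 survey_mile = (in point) 2.554e+06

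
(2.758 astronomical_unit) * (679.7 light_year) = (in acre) 6.556e+26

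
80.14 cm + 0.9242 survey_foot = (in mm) 1083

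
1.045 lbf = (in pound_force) 1.045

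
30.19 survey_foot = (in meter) 9.202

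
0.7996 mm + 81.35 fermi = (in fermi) 7.996e+11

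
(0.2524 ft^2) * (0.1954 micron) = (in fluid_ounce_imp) 0.0001613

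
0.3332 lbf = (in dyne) 1.482e+05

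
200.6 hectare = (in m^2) 2.006e+06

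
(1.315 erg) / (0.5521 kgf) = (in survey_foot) 7.968e-08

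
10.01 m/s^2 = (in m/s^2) 10.01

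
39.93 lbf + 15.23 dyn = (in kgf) 18.11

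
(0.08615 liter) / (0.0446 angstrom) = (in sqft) 2.079e+08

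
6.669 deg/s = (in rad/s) 0.1164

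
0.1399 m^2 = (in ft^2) 1.506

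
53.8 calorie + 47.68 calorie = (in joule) 424.6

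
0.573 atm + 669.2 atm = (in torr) 5.09e+05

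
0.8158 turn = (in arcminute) 1.762e+04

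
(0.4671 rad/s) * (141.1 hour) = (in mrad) 2.373e+08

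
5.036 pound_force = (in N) 22.4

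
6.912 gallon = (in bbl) 0.1646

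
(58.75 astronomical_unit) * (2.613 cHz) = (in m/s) 2.297e+11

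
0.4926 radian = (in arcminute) 1693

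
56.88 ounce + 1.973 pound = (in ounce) 88.45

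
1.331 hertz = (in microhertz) 1.331e+06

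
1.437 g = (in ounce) 0.05069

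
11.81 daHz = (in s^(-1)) 118.1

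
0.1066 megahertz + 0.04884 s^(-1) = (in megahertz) 0.1066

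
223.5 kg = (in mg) 2.235e+08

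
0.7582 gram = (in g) 0.7582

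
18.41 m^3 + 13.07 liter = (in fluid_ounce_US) 6.23e+05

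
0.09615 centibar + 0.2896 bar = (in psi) 4.214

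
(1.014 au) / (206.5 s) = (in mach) 2.157e+06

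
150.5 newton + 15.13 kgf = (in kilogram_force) 30.48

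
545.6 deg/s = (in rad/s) 9.523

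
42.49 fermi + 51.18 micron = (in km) 5.118e-08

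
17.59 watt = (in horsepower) 0.02359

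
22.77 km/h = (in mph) 14.15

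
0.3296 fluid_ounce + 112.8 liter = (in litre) 112.8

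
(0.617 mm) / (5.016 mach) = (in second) 3.613e-07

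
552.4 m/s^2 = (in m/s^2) 552.4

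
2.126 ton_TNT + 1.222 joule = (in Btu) 8.431e+06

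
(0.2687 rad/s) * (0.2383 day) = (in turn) 880.5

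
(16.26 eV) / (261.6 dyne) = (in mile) 6.188e-19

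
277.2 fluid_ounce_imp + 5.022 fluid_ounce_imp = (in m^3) 0.008019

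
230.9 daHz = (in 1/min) 1.385e+05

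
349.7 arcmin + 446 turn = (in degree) 1.606e+05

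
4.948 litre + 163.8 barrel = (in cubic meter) 26.05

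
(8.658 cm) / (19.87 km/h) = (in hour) 4.357e-06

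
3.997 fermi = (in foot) 1.311e-14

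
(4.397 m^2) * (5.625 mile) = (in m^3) 3.98e+04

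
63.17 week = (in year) 1.211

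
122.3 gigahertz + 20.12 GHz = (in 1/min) 8.545e+12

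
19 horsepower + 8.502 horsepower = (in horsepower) 27.5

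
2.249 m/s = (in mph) 5.031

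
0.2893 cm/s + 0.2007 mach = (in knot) 132.8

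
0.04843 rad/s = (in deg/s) 2.775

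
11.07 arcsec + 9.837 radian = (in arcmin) 3.382e+04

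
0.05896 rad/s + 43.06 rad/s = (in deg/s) 2471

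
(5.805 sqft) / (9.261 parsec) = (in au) 1.262e-29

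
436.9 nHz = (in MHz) 4.369e-13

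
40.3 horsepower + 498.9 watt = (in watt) 3.055e+04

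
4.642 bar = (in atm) 4.581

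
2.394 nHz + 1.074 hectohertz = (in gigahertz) 1.074e-07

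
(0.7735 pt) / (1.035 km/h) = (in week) 1.569e-09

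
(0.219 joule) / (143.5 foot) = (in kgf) 0.0005106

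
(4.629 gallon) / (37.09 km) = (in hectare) 4.724e-11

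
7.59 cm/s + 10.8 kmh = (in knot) 5.979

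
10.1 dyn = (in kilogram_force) 1.03e-05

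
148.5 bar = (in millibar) 1.485e+05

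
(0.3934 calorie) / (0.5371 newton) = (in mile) 0.001904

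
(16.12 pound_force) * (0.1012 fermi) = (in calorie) 1.734e-15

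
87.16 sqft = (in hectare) 0.0008097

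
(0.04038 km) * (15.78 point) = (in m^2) 0.2248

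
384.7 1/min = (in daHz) 0.6412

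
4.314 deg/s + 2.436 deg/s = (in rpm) 1.125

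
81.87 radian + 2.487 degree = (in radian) 81.91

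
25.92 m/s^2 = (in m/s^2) 25.92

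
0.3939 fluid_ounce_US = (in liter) 0.01165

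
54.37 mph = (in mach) 0.07138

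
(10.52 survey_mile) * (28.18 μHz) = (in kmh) 1.718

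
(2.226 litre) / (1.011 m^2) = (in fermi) 2.202e+12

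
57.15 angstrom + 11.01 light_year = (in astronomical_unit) 6.963e+05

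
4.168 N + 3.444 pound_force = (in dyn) 1.949e+06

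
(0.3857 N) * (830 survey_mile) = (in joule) 5.152e+05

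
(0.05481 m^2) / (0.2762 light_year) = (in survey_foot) 6.882e-17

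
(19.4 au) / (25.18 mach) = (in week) 559.7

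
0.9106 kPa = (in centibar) 0.9106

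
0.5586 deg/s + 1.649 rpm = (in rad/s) 0.1824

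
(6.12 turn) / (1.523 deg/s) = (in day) 0.01674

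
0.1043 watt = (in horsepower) 0.0001399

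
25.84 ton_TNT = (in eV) 6.748e+29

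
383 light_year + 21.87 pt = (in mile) 2.252e+15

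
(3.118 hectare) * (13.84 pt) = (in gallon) 4.022e+04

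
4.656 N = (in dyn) 4.656e+05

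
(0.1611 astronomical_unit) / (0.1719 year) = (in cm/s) 4.446e+05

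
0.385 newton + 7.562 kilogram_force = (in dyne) 7.454e+06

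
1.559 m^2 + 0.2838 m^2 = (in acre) 0.0004554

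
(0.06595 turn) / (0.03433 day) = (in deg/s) 0.008004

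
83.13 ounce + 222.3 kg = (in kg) 224.7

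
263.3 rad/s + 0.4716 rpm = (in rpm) 2515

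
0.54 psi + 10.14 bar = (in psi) 147.6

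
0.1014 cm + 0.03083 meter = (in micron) 3.184e+04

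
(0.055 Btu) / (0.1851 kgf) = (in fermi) 3.197e+16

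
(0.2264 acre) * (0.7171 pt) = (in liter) 231.8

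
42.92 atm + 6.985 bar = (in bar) 50.47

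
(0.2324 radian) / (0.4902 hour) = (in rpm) 0.001258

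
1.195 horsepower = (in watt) 891.1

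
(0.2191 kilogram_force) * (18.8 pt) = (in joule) 0.01425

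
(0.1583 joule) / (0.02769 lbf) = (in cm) 128.5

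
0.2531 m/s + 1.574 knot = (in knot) 2.066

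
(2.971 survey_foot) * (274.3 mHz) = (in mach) 0.0007295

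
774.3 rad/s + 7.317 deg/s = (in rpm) 7395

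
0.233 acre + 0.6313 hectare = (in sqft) 7.81e+04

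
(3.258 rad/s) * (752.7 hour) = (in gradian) 5.62e+08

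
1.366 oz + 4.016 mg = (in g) 38.73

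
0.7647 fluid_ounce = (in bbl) 0.0001422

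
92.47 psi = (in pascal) 6.376e+05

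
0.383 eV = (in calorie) 1.467e-20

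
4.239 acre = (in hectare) 1.715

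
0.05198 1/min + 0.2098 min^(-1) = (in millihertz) 4.363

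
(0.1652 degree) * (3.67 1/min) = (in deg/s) 0.0101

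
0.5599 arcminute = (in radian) 0.0001629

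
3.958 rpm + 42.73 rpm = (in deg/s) 280.1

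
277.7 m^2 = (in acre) 0.06862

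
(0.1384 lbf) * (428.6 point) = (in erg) 9.308e+05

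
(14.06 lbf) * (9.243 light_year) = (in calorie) 1.307e+18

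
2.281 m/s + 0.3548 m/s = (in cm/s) 263.6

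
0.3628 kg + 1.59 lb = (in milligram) 1.084e+06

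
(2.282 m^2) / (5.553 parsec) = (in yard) 1.456e-17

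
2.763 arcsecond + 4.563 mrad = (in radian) 0.004576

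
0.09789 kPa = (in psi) 0.0142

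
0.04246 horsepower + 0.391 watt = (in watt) 32.05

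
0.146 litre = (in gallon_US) 0.03857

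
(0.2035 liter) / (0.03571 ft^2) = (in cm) 6.134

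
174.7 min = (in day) 0.1213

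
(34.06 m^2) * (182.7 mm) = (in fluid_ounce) 2.104e+05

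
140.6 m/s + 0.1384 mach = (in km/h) 675.8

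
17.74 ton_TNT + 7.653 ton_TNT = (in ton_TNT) 25.39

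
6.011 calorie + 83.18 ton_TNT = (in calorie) 8.318e+10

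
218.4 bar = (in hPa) 2.184e+05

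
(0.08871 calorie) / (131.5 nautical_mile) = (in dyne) 0.1524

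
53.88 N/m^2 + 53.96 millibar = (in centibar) 5.45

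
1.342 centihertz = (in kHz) 1.342e-05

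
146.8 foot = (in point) 1.268e+05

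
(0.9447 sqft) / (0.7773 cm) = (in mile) 0.007016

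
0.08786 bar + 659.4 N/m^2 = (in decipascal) 9.445e+04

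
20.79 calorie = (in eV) 5.429e+20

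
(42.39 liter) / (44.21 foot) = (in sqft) 0.03386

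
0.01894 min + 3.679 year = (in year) 3.679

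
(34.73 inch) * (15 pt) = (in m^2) 0.004668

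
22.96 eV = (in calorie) 8.792e-19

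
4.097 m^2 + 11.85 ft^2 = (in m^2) 5.198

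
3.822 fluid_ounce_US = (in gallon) 0.02986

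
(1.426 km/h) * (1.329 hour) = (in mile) 1.178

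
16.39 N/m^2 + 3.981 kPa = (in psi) 0.5798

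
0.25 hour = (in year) 2.854e-05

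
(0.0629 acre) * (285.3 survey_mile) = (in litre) 1.169e+11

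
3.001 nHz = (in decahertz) 3.001e-10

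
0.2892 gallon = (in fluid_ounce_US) 37.02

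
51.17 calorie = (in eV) 1.336e+21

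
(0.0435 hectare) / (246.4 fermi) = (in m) 1.765e+15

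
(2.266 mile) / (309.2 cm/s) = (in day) 0.01365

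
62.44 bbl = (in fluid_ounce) 3.357e+05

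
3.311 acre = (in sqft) 1.442e+05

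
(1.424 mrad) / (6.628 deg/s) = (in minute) 0.0002052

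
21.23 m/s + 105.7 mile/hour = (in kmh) 246.5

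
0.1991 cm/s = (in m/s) 0.001991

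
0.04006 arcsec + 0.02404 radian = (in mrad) 24.04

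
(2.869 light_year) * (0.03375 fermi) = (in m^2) 0.9161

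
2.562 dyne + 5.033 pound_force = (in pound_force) 5.033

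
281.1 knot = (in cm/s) 1.446e+04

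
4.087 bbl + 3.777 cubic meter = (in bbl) 27.84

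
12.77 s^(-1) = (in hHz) 0.1277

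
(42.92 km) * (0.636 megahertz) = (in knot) 5.306e+10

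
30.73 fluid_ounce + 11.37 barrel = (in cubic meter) 1.809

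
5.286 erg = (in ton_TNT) 1.263e-16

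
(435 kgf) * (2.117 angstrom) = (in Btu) 8.56e-10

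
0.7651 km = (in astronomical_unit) 5.114e-09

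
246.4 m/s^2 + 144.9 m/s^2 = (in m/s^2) 391.3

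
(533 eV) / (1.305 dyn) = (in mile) 4.066e-15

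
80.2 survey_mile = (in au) 8.628e-07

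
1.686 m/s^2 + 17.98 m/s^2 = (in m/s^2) 19.67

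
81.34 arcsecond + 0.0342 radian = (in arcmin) 118.9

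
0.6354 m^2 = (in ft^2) 6.839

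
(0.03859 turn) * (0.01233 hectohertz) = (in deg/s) 17.13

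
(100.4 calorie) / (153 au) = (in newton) 1.835e-11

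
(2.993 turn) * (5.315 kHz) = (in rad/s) 9.995e+04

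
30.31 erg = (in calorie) 7.244e-07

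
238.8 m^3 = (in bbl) 1502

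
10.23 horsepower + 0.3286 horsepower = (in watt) 7874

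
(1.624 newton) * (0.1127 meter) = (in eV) 1.142e+18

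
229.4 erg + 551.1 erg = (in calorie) 1.865e-05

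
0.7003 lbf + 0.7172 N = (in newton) 3.832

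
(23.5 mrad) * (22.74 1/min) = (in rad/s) 0.008906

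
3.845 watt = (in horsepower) 0.005156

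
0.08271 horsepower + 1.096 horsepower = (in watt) 879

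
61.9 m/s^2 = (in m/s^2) 61.9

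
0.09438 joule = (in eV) 5.891e+17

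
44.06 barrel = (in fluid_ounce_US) 2.369e+05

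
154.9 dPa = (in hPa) 0.1549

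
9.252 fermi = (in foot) 3.035e-14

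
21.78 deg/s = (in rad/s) 0.3801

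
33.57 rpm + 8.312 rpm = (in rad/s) 4.386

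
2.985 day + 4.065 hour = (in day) 3.154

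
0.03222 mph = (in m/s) 0.0144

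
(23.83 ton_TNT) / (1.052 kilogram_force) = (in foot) 3.171e+10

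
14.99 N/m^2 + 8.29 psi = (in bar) 0.5717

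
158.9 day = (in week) 22.7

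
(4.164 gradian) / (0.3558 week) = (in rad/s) 3.04e-07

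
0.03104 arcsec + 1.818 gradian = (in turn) 0.004545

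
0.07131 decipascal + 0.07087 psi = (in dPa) 4886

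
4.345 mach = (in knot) 2876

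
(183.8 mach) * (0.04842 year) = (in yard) 1.045e+11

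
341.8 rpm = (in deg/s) 2051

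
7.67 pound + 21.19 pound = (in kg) 13.09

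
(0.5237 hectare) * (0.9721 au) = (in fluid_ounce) 2.575e+19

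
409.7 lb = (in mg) 1.858e+08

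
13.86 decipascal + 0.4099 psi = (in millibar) 28.28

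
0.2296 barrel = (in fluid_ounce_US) 1234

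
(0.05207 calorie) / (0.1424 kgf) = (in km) 0.000156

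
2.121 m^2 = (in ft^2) 22.83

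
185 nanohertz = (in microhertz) 0.185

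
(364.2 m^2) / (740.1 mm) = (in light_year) 5.201e-14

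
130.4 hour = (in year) 0.01489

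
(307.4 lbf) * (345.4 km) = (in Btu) 4.476e+05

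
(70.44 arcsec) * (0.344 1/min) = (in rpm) 1.87e-05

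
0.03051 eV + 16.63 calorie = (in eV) 4.343e+20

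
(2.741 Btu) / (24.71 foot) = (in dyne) 3.84e+07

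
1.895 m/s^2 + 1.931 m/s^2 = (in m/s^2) 3.826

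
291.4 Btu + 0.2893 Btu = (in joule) 3.077e+05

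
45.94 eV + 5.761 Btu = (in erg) 6.078e+10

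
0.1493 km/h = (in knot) 0.08062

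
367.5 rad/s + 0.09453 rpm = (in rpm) 3509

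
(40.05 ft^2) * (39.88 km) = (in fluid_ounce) 5.017e+09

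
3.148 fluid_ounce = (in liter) 0.0931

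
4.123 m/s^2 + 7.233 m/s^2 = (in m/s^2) 11.36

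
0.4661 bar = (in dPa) 4.661e+05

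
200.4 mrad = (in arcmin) 688.9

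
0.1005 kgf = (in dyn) 9.856e+04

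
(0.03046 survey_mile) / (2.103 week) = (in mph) 8.621e-05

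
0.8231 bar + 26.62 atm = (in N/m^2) 2.78e+06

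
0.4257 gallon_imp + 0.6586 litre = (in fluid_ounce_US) 87.71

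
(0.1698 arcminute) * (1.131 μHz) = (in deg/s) 3.201e-09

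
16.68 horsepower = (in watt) 1.244e+04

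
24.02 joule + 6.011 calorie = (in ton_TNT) 1.175e-08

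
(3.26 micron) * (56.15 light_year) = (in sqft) 1.864e+13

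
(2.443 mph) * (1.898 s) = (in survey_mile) 0.001288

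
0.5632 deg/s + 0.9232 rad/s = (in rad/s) 0.933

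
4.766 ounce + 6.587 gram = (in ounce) 4.998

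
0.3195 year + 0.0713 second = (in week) 16.66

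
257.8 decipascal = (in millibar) 0.2578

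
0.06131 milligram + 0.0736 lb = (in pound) 0.0736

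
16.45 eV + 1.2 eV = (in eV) 17.65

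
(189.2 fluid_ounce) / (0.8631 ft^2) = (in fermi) 6.978e+13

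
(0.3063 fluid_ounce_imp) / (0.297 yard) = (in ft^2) 0.0003449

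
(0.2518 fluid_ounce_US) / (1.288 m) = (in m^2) 5.782e-06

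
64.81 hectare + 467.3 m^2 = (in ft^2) 6.981e+06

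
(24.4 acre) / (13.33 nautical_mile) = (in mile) 0.002485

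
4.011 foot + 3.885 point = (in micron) 1.224e+06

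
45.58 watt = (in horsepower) 0.06112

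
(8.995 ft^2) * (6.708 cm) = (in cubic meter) 0.05606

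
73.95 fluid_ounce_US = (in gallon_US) 0.5777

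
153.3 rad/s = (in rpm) 1464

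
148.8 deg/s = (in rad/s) 2.597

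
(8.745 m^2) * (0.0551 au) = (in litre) 7.208e+13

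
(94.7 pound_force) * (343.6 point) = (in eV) 3.187e+20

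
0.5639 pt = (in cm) 0.01989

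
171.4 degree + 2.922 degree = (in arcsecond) 6.276e+05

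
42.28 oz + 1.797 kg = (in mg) 2.996e+06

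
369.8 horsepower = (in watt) 2.758e+05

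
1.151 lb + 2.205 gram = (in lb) 1.156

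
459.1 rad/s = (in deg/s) 2.63e+04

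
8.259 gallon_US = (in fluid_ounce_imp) 1100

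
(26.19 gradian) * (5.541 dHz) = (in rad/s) 0.228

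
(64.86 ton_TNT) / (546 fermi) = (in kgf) 5.068e+22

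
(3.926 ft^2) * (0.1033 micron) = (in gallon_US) 9.953e-06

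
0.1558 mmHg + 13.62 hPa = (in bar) 0.01383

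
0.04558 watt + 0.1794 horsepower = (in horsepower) 0.1795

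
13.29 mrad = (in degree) 0.7615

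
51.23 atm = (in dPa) 5.191e+07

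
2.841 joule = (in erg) 2.841e+07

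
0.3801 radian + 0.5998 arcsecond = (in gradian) 24.2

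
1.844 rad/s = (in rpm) 17.61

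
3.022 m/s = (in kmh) 10.88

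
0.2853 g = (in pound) 0.000629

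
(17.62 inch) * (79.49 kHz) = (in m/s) 3.558e+04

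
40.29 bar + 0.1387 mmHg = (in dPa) 4.029e+07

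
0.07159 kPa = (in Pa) 71.59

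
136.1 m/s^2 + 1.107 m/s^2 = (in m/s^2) 137.2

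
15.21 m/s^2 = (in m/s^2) 15.21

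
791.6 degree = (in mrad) 1.382e+04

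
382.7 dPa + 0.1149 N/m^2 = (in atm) 0.0003788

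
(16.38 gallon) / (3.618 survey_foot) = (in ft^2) 0.6052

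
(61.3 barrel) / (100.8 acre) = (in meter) 2.389e-05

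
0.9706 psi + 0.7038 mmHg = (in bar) 0.06786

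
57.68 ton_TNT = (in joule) 2.413e+11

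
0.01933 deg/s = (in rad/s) 0.0003374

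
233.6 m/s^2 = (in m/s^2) 233.6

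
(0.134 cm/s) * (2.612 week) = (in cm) 2.117e+05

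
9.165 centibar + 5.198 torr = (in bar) 0.09858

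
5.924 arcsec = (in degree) 0.001646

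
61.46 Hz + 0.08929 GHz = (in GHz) 0.08929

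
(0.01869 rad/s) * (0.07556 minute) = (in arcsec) 1.748e+04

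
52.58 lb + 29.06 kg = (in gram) 5.291e+04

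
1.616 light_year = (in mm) 1.529e+19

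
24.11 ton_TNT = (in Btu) 9.561e+07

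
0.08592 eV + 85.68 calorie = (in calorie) 85.68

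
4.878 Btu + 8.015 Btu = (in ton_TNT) 3.251e-06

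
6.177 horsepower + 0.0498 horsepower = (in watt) 4643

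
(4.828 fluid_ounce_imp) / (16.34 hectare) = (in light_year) 8.874e-26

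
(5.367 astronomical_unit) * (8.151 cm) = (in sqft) 7.044e+11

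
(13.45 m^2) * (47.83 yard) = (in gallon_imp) 1.294e+05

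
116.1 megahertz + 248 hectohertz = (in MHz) 116.1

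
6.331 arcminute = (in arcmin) 6.331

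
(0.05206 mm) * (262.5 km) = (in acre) 0.003377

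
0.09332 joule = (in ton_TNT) 2.23e-11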